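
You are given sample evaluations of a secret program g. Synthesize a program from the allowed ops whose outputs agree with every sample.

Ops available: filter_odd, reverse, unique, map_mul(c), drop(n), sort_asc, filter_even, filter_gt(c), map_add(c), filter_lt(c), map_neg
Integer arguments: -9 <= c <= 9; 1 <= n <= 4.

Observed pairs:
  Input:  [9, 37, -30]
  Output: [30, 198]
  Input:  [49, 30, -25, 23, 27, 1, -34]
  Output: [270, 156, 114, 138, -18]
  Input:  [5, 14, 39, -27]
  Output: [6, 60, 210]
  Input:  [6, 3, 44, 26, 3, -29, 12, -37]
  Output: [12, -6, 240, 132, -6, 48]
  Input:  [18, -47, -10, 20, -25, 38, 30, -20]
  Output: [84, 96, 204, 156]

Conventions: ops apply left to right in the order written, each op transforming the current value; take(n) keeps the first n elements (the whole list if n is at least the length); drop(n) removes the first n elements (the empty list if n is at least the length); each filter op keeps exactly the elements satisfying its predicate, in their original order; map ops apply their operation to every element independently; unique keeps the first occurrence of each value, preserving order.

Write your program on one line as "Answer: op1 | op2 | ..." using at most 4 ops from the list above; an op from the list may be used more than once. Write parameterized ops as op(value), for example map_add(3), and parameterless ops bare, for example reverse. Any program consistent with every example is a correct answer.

filter_gt(-4) | map_neg | map_add(4) | map_mul(-6)

Check, running the answer program on each example:
  [9, 37, -30] -> [9, 37] -> [-9, -37] -> [-5, -33] -> [30, 198]
  [49, 30, -25, 23, 27, 1, -34] -> [49, 30, 23, 27, 1] -> [-49, -30, -23, -27, -1] -> [-45, -26, -19, -23, 3] -> [270, 156, 114, 138, -18]
  [5, 14, 39, -27] -> [5, 14, 39] -> [-5, -14, -39] -> [-1, -10, -35] -> [6, 60, 210]
  [6, 3, 44, 26, 3, -29, 12, -37] -> [6, 3, 44, 26, 3, 12] -> [-6, -3, -44, -26, -3, -12] -> [-2, 1, -40, -22, 1, -8] -> [12, -6, 240, 132, -6, 48]
  [18, -47, -10, 20, -25, 38, 30, -20] -> [18, 20, 38, 30] -> [-18, -20, -38, -30] -> [-14, -16, -34, -26] -> [84, 96, 204, 156]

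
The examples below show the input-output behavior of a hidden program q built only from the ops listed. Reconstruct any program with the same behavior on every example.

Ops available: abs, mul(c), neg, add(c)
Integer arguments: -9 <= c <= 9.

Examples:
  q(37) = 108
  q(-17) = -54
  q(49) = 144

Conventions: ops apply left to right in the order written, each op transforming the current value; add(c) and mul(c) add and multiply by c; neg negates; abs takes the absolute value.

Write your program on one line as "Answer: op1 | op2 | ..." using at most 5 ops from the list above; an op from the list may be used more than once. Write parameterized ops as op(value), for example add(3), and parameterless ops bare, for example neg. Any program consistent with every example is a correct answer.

mul(-3) | neg | add(-5) | add(2)

Check, running the answer program on each example:
  37 -> -111 -> 111 -> 106 -> 108
  -17 -> 51 -> -51 -> -56 -> -54
  49 -> -147 -> 147 -> 142 -> 144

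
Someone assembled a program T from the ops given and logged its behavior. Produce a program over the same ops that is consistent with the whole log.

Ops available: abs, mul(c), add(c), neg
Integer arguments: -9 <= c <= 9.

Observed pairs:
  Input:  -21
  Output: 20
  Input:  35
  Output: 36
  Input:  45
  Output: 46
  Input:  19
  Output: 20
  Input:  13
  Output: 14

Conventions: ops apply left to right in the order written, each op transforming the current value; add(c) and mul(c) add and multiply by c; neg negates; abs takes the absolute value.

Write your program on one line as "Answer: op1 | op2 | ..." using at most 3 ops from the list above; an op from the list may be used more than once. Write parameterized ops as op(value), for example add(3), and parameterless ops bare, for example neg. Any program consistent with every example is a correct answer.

add(3) | add(-2) | abs

Check, running the answer program on each example:
  -21 -> -18 -> -20 -> 20
  35 -> 38 -> 36 -> 36
  45 -> 48 -> 46 -> 46
  19 -> 22 -> 20 -> 20
  13 -> 16 -> 14 -> 14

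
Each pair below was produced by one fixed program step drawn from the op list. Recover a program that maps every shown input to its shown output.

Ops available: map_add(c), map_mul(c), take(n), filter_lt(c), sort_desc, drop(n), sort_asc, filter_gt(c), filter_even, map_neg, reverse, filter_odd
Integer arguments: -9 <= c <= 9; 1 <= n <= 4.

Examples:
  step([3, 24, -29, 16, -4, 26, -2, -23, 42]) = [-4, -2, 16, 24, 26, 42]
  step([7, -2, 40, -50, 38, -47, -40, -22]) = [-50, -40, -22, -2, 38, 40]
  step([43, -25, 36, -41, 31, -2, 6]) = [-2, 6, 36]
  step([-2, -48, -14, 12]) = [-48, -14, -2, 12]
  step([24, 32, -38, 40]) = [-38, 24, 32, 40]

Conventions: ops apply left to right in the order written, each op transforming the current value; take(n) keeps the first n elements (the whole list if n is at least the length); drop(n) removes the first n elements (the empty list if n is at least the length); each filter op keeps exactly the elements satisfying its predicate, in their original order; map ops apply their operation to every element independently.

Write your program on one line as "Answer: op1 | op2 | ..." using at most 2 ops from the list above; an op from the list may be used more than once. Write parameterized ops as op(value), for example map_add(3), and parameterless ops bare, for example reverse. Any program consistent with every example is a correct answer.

filter_even | sort_asc

Check, running the answer program on each example:
  [3, 24, -29, 16, -4, 26, -2, -23, 42] -> [24, 16, -4, 26, -2, 42] -> [-4, -2, 16, 24, 26, 42]
  [7, -2, 40, -50, 38, -47, -40, -22] -> [-2, 40, -50, 38, -40, -22] -> [-50, -40, -22, -2, 38, 40]
  [43, -25, 36, -41, 31, -2, 6] -> [36, -2, 6] -> [-2, 6, 36]
  [-2, -48, -14, 12] -> [-2, -48, -14, 12] -> [-48, -14, -2, 12]
  [24, 32, -38, 40] -> [24, 32, -38, 40] -> [-38, 24, 32, 40]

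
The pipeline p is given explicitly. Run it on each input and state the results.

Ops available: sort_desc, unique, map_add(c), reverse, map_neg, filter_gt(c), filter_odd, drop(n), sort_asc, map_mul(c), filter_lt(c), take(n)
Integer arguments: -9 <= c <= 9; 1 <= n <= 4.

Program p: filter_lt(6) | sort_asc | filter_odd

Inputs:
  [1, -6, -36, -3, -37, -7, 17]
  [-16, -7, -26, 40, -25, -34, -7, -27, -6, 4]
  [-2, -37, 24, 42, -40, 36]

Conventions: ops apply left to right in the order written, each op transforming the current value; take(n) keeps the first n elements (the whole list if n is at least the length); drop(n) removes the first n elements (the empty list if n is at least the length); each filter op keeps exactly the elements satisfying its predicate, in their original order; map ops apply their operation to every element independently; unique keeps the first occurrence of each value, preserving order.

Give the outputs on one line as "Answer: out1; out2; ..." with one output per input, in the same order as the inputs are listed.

[-37, -7, -3, 1]; [-27, -25, -7, -7]; [-37]

Execution, op by op:
  [1, -6, -36, -3, -37, -7, 17] -> [1, -6, -36, -3, -37, -7] -> [-37, -36, -7, -6, -3, 1] -> [-37, -7, -3, 1]
  [-16, -7, -26, 40, -25, -34, -7, -27, -6, 4] -> [-16, -7, -26, -25, -34, -7, -27, -6, 4] -> [-34, -27, -26, -25, -16, -7, -7, -6, 4] -> [-27, -25, -7, -7]
  [-2, -37, 24, 42, -40, 36] -> [-2, -37, -40] -> [-40, -37, -2] -> [-37]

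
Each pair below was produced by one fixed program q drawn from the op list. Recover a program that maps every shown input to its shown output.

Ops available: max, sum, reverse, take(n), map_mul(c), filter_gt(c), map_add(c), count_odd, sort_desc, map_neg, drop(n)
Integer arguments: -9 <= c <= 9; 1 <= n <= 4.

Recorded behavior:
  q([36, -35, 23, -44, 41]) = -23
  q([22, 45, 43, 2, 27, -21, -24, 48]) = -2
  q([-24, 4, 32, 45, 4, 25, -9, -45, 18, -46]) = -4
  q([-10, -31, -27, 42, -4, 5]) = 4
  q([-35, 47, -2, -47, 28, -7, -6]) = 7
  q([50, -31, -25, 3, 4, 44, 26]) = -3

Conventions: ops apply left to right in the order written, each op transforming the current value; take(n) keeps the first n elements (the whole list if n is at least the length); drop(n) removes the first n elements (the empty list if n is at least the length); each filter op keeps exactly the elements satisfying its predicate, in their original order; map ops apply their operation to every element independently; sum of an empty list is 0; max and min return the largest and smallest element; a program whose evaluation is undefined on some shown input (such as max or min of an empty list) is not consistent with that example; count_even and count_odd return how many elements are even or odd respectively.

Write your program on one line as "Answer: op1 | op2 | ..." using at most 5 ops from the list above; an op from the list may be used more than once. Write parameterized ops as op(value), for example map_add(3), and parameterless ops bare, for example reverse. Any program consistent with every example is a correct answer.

filter_gt(-8) | map_neg | sort_desc | max

Check, running the answer program on each example:
  [36, -35, 23, -44, 41] -> [36, 23, 41] -> [-36, -23, -41] -> [-23, -36, -41] -> -23
  [22, 45, 43, 2, 27, -21, -24, 48] -> [22, 45, 43, 2, 27, 48] -> [-22, -45, -43, -2, -27, -48] -> [-2, -22, -27, -43, -45, -48] -> -2
  [-24, 4, 32, 45, 4, 25, -9, -45, 18, -46] -> [4, 32, 45, 4, 25, 18] -> [-4, -32, -45, -4, -25, -18] -> [-4, -4, -18, -25, -32, -45] -> -4
  [-10, -31, -27, 42, -4, 5] -> [42, -4, 5] -> [-42, 4, -5] -> [4, -5, -42] -> 4
  [-35, 47, -2, -47, 28, -7, -6] -> [47, -2, 28, -7, -6] -> [-47, 2, -28, 7, 6] -> [7, 6, 2, -28, -47] -> 7
  [50, -31, -25, 3, 4, 44, 26] -> [50, 3, 4, 44, 26] -> [-50, -3, -4, -44, -26] -> [-3, -4, -26, -44, -50] -> -3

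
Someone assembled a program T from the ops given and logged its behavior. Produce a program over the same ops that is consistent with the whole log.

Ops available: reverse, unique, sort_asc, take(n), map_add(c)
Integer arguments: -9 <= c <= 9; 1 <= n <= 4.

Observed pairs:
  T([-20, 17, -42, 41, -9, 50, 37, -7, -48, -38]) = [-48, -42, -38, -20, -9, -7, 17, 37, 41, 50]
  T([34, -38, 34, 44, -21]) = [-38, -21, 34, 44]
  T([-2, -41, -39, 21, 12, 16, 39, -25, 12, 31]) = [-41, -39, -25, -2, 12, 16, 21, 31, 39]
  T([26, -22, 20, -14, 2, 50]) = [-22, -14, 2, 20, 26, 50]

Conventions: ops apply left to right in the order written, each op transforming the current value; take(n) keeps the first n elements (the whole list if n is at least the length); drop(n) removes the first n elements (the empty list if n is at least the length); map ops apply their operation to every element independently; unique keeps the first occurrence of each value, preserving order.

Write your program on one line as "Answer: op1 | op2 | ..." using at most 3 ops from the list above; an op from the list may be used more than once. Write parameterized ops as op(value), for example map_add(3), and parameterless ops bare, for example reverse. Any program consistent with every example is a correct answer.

unique | sort_asc

Check, running the answer program on each example:
  [-20, 17, -42, 41, -9, 50, 37, -7, -48, -38] -> [-20, 17, -42, 41, -9, 50, 37, -7, -48, -38] -> [-48, -42, -38, -20, -9, -7, 17, 37, 41, 50]
  [34, -38, 34, 44, -21] -> [34, -38, 44, -21] -> [-38, -21, 34, 44]
  [-2, -41, -39, 21, 12, 16, 39, -25, 12, 31] -> [-2, -41, -39, 21, 12, 16, 39, -25, 31] -> [-41, -39, -25, -2, 12, 16, 21, 31, 39]
  [26, -22, 20, -14, 2, 50] -> [26, -22, 20, -14, 2, 50] -> [-22, -14, 2, 20, 26, 50]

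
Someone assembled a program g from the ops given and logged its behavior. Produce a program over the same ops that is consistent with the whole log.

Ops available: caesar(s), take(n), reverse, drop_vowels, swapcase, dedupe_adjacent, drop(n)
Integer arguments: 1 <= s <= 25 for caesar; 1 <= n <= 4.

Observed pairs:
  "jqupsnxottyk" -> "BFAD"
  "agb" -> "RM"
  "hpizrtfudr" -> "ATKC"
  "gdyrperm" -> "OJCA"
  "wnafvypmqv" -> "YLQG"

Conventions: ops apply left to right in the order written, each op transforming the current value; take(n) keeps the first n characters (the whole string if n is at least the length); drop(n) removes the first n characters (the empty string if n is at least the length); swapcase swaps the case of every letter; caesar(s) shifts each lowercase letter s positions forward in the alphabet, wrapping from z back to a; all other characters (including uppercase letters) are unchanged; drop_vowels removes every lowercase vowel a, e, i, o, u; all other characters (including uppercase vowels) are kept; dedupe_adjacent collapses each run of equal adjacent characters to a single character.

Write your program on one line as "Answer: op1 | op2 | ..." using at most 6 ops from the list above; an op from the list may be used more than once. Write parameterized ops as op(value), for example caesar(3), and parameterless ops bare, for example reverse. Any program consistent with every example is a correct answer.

caesar(11) | dedupe_adjacent | drop(1) | swapcase | take(4)

Check, running the answer program on each example:
  "jqupsnxottyk" -> "ubfadyizeejv" -> "ubfadyizejv" -> "bfadyizejv" -> "BFADYIZEJV" -> "BFAD"
  "agb" -> "lrm" -> "lrm" -> "rm" -> "RM" -> "RM"
  "hpizrtfudr" -> "satkceqfoc" -> "satkceqfoc" -> "atkceqfoc" -> "ATKCEQFOC" -> "ATKC"
  "gdyrperm" -> "rojcapcx" -> "rojcapcx" -> "ojcapcx" -> "OJCAPCX" -> "OJCA"
  "wnafvypmqv" -> "hylqgjaxbg" -> "hylqgjaxbg" -> "ylqgjaxbg" -> "YLQGJAXBG" -> "YLQG"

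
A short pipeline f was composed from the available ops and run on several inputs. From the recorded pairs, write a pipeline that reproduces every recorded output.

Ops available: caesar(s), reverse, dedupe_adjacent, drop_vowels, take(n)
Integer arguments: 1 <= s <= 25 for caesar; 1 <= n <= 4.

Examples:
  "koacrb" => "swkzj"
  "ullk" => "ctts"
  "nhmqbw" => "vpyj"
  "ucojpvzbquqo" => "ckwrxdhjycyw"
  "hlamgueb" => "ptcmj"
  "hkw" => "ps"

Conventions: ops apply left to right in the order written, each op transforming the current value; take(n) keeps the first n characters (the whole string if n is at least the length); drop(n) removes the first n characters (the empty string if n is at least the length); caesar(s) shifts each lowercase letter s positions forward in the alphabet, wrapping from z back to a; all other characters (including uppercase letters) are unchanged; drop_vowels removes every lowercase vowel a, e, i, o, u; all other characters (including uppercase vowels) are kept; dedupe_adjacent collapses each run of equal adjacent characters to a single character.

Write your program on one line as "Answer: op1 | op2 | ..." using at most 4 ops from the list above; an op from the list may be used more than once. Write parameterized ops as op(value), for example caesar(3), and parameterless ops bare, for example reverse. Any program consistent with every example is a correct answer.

reverse | caesar(8) | reverse | drop_vowels

Check, running the answer program on each example:
  "koacrb" -> "brcaok" -> "jzkiws" -> "swikzj" -> "swkzj"
  "ullk" -> "kllu" -> "sttc" -> "ctts" -> "ctts"
  "nhmqbw" -> "wbqmhn" -> "ejyupv" -> "vpuyje" -> "vpyj"
  "ucojpvzbquqo" -> "oquqbzvpjocu" -> "wycyjhdxrwkc" -> "ckwrxdhjycyw" -> "ckwrxdhjycyw"
  "hlamgueb" -> "beugmalh" -> "jmcouitp" -> "ptiuocmj" -> "ptcmj"
  "hkw" -> "wkh" -> "esp" -> "pse" -> "ps"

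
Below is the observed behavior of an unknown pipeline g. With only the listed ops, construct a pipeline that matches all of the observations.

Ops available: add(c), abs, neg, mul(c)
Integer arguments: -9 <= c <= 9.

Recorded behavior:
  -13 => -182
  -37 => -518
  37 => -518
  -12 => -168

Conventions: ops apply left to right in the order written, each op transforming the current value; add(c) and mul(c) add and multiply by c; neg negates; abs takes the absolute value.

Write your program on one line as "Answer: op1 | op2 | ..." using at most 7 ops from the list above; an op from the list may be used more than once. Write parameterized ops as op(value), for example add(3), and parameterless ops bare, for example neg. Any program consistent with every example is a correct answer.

neg | mul(7) | neg | mul(2) | abs | neg

Check, running the answer program on each example:
  -13 -> 13 -> 91 -> -91 -> -182 -> 182 -> -182
  -37 -> 37 -> 259 -> -259 -> -518 -> 518 -> -518
  37 -> -37 -> -259 -> 259 -> 518 -> 518 -> -518
  -12 -> 12 -> 84 -> -84 -> -168 -> 168 -> -168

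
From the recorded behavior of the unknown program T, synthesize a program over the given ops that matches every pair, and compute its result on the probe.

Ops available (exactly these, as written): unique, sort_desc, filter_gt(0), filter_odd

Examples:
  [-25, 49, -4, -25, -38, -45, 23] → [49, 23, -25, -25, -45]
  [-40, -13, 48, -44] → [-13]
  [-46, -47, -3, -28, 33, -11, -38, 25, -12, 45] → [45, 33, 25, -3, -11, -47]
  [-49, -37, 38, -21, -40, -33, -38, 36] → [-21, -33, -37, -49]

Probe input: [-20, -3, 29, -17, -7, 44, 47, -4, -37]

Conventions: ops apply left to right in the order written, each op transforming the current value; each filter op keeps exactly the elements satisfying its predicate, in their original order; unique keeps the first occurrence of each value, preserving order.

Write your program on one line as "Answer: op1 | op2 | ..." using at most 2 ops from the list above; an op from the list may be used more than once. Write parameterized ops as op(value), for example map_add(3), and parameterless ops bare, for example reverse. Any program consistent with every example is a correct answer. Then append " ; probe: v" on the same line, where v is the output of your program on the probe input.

filter_odd | sort_desc ; probe: [47, 29, -3, -7, -17, -37]

Check, running the answer program on each example:
  [-25, 49, -4, -25, -38, -45, 23] -> [-25, 49, -25, -45, 23] -> [49, 23, -25, -25, -45]
  [-40, -13, 48, -44] -> [-13] -> [-13]
  [-46, -47, -3, -28, 33, -11, -38, 25, -12, 45] -> [-47, -3, 33, -11, 25, 45] -> [45, 33, 25, -3, -11, -47]
  [-49, -37, 38, -21, -40, -33, -38, 36] -> [-49, -37, -21, -33] -> [-21, -33, -37, -49]
  probe: [-20, -3, 29, -17, -7, 44, 47, -4, -37] -> [-3, 29, -17, -7, 47, -37] -> [47, 29, -3, -7, -17, -37]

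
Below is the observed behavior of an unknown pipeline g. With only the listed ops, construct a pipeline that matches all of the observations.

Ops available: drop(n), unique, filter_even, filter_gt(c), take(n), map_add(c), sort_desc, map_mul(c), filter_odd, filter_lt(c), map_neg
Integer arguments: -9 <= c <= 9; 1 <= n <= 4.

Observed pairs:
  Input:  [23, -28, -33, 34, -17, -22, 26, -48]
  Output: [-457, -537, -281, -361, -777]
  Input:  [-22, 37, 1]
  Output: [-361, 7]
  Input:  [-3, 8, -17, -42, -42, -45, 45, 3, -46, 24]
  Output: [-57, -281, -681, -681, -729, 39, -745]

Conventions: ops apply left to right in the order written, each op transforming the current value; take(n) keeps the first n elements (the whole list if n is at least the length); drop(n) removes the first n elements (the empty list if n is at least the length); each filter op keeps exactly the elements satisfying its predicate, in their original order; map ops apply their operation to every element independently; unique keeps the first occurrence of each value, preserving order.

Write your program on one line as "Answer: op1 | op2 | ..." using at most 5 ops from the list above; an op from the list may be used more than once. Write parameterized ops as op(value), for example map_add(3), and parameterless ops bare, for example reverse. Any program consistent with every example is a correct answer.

filter_lt(8) | map_neg | map_mul(8) | map_mul(-2) | map_add(-9)

Check, running the answer program on each example:
  [23, -28, -33, 34, -17, -22, 26, -48] -> [-28, -33, -17, -22, -48] -> [28, 33, 17, 22, 48] -> [224, 264, 136, 176, 384] -> [-448, -528, -272, -352, -768] -> [-457, -537, -281, -361, -777]
  [-22, 37, 1] -> [-22, 1] -> [22, -1] -> [176, -8] -> [-352, 16] -> [-361, 7]
  [-3, 8, -17, -42, -42, -45, 45, 3, -46, 24] -> [-3, -17, -42, -42, -45, 3, -46] -> [3, 17, 42, 42, 45, -3, 46] -> [24, 136, 336, 336, 360, -24, 368] -> [-48, -272, -672, -672, -720, 48, -736] -> [-57, -281, -681, -681, -729, 39, -745]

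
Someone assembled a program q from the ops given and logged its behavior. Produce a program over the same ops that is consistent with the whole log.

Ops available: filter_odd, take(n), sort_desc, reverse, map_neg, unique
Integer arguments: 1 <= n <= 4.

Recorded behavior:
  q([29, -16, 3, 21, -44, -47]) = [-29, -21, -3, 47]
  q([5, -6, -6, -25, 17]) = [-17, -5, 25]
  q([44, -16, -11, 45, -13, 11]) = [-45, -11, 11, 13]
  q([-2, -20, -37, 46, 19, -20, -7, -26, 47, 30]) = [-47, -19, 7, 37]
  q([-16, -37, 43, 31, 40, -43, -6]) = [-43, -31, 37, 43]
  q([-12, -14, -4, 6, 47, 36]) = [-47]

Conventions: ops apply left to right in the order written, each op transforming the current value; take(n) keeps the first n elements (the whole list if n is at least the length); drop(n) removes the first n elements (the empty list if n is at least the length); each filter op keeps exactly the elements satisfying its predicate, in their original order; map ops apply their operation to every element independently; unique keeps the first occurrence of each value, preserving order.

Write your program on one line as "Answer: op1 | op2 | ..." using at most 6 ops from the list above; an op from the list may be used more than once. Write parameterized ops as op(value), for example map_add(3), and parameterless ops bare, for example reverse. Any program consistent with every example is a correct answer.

map_neg | reverse | filter_odd | map_neg | sort_desc | map_neg

Check, running the answer program on each example:
  [29, -16, 3, 21, -44, -47] -> [-29, 16, -3, -21, 44, 47] -> [47, 44, -21, -3, 16, -29] -> [47, -21, -3, -29] -> [-47, 21, 3, 29] -> [29, 21, 3, -47] -> [-29, -21, -3, 47]
  [5, -6, -6, -25, 17] -> [-5, 6, 6, 25, -17] -> [-17, 25, 6, 6, -5] -> [-17, 25, -5] -> [17, -25, 5] -> [17, 5, -25] -> [-17, -5, 25]
  [44, -16, -11, 45, -13, 11] -> [-44, 16, 11, -45, 13, -11] -> [-11, 13, -45, 11, 16, -44] -> [-11, 13, -45, 11] -> [11, -13, 45, -11] -> [45, 11, -11, -13] -> [-45, -11, 11, 13]
  [-2, -20, -37, 46, 19, -20, -7, -26, 47, 30] -> [2, 20, 37, -46, -19, 20, 7, 26, -47, -30] -> [-30, -47, 26, 7, 20, -19, -46, 37, 20, 2] -> [-47, 7, -19, 37] -> [47, -7, 19, -37] -> [47, 19, -7, -37] -> [-47, -19, 7, 37]
  [-16, -37, 43, 31, 40, -43, -6] -> [16, 37, -43, -31, -40, 43, 6] -> [6, 43, -40, -31, -43, 37, 16] -> [43, -31, -43, 37] -> [-43, 31, 43, -37] -> [43, 31, -37, -43] -> [-43, -31, 37, 43]
  [-12, -14, -4, 6, 47, 36] -> [12, 14, 4, -6, -47, -36] -> [-36, -47, -6, 4, 14, 12] -> [-47] -> [47] -> [47] -> [-47]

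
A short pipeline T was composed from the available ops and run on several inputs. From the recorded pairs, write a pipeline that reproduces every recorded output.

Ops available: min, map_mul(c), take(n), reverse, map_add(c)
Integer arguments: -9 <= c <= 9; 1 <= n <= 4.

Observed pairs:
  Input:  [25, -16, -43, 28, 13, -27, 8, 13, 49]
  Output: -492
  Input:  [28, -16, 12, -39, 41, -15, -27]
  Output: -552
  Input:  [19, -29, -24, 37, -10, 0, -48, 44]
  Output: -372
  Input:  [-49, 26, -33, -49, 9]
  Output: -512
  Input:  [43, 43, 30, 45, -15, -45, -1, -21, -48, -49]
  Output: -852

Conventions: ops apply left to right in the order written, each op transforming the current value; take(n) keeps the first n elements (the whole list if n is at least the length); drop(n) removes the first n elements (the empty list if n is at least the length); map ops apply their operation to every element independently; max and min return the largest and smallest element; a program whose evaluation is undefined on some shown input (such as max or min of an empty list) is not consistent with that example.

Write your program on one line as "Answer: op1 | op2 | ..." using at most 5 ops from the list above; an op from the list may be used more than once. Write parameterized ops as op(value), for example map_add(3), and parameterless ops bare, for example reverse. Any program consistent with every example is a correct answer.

map_mul(-4) | map_mul(5) | take(3) | map_add(8) | min

Check, running the answer program on each example:
  [25, -16, -43, 28, 13, -27, 8, 13, 49] -> [-100, 64, 172, -112, -52, 108, -32, -52, -196] -> [-500, 320, 860, -560, -260, 540, -160, -260, -980] -> [-500, 320, 860] -> [-492, 328, 868] -> -492
  [28, -16, 12, -39, 41, -15, -27] -> [-112, 64, -48, 156, -164, 60, 108] -> [-560, 320, -240, 780, -820, 300, 540] -> [-560, 320, -240] -> [-552, 328, -232] -> -552
  [19, -29, -24, 37, -10, 0, -48, 44] -> [-76, 116, 96, -148, 40, 0, 192, -176] -> [-380, 580, 480, -740, 200, 0, 960, -880] -> [-380, 580, 480] -> [-372, 588, 488] -> -372
  [-49, 26, -33, -49, 9] -> [196, -104, 132, 196, -36] -> [980, -520, 660, 980, -180] -> [980, -520, 660] -> [988, -512, 668] -> -512
  [43, 43, 30, 45, -15, -45, -1, -21, -48, -49] -> [-172, -172, -120, -180, 60, 180, 4, 84, 192, 196] -> [-860, -860, -600, -900, 300, 900, 20, 420, 960, 980] -> [-860, -860, -600] -> [-852, -852, -592] -> -852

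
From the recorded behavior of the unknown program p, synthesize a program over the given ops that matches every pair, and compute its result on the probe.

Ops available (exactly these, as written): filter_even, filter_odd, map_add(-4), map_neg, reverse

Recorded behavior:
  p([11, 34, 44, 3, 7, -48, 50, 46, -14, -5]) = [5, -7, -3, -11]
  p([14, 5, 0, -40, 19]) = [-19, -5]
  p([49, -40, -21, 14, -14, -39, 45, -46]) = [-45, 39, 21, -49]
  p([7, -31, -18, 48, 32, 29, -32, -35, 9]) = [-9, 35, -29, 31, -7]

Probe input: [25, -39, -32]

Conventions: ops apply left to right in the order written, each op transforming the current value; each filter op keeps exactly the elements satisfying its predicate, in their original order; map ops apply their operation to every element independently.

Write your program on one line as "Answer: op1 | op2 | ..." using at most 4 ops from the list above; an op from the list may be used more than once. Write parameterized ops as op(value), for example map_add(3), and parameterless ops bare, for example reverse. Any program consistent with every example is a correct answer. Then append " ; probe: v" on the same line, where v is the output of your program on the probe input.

map_neg | reverse | filter_odd ; probe: [39, -25]

Check, running the answer program on each example:
  [11, 34, 44, 3, 7, -48, 50, 46, -14, -5] -> [-11, -34, -44, -3, -7, 48, -50, -46, 14, 5] -> [5, 14, -46, -50, 48, -7, -3, -44, -34, -11] -> [5, -7, -3, -11]
  [14, 5, 0, -40, 19] -> [-14, -5, 0, 40, -19] -> [-19, 40, 0, -5, -14] -> [-19, -5]
  [49, -40, -21, 14, -14, -39, 45, -46] -> [-49, 40, 21, -14, 14, 39, -45, 46] -> [46, -45, 39, 14, -14, 21, 40, -49] -> [-45, 39, 21, -49]
  [7, -31, -18, 48, 32, 29, -32, -35, 9] -> [-7, 31, 18, -48, -32, -29, 32, 35, -9] -> [-9, 35, 32, -29, -32, -48, 18, 31, -7] -> [-9, 35, -29, 31, -7]
  probe: [25, -39, -32] -> [-25, 39, 32] -> [32, 39, -25] -> [39, -25]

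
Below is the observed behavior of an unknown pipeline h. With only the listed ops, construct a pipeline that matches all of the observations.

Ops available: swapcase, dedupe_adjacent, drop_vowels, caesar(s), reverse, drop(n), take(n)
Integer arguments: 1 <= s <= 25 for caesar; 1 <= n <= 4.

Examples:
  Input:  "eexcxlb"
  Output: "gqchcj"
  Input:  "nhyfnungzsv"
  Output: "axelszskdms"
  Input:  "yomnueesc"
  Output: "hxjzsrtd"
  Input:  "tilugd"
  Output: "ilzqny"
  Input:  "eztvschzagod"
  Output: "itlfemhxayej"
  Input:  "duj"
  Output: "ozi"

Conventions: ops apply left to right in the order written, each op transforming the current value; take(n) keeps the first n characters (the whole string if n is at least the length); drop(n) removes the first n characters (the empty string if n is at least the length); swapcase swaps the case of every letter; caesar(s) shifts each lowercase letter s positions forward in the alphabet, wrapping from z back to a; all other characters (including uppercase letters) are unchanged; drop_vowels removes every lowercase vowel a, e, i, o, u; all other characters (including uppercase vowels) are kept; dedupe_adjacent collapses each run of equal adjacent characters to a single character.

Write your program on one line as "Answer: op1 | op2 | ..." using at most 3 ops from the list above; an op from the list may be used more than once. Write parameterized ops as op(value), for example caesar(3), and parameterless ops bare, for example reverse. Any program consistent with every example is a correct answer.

caesar(5) | reverse | dedupe_adjacent

Check, running the answer program on each example:
  "eexcxlb" -> "jjchcqg" -> "gqchcjj" -> "gqchcj"
  "nhyfnungzsv" -> "smdkszslexa" -> "axelszskdms" -> "axelszskdms"
  "yomnueesc" -> "dtrszjjxh" -> "hxjjzsrtd" -> "hxjzsrtd"
  "tilugd" -> "ynqzli" -> "ilzqny" -> "ilzqny"
  "eztvschzagod" -> "jeyaxhmeflti" -> "itlfemhxayej" -> "itlfemhxayej"
  "duj" -> "izo" -> "ozi" -> "ozi"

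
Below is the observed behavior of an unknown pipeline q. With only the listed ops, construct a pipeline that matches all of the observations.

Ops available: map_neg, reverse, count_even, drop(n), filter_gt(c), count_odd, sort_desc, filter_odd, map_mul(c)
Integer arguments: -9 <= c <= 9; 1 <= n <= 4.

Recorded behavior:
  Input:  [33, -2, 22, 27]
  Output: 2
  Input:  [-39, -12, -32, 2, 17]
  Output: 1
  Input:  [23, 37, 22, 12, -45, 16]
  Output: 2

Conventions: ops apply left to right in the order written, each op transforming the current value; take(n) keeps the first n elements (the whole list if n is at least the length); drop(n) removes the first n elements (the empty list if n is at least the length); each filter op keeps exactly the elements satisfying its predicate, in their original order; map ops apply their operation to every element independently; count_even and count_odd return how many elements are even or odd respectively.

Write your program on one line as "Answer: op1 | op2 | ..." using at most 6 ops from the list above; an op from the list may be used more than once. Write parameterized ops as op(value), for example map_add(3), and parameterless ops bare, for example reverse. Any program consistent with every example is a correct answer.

map_mul(-9) | map_neg | reverse | filter_gt(1) | count_odd

Check, running the answer program on each example:
  [33, -2, 22, 27] -> [-297, 18, -198, -243] -> [297, -18, 198, 243] -> [243, 198, -18, 297] -> [243, 198, 297] -> 2
  [-39, -12, -32, 2, 17] -> [351, 108, 288, -18, -153] -> [-351, -108, -288, 18, 153] -> [153, 18, -288, -108, -351] -> [153, 18] -> 1
  [23, 37, 22, 12, -45, 16] -> [-207, -333, -198, -108, 405, -144] -> [207, 333, 198, 108, -405, 144] -> [144, -405, 108, 198, 333, 207] -> [144, 108, 198, 333, 207] -> 2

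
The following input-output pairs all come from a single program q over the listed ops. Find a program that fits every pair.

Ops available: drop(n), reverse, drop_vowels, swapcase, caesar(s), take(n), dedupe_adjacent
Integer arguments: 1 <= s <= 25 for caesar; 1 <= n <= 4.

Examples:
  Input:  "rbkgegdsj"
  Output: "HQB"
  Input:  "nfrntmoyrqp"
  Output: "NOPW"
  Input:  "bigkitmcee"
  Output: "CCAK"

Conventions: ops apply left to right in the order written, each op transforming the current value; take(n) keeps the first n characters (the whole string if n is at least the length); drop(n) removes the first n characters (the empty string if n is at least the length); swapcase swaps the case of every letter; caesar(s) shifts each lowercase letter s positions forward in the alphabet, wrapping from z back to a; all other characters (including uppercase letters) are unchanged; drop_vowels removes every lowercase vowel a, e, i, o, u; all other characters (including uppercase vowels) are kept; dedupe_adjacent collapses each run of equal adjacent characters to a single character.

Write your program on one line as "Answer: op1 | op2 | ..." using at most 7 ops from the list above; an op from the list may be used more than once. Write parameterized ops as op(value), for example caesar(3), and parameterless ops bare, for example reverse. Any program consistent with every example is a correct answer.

reverse | caesar(20) | take(4) | drop_vowels | caesar(4) | swapcase

Check, running the answer program on each example:
  "rbkgegdsj" -> "jsdgegkbr" -> "dmxayaevl" -> "dmxa" -> "dmx" -> "hqb" -> "HQB"
  "nfrntmoyrqp" -> "pqryomtnrfn" -> "jklsignhlzh" -> "jkls" -> "jkls" -> "nopw" -> "NOPW"
  "bigkitmcee" -> "eecmtikgib" -> "yywgnceacv" -> "yywg" -> "yywg" -> "ccak" -> "CCAK"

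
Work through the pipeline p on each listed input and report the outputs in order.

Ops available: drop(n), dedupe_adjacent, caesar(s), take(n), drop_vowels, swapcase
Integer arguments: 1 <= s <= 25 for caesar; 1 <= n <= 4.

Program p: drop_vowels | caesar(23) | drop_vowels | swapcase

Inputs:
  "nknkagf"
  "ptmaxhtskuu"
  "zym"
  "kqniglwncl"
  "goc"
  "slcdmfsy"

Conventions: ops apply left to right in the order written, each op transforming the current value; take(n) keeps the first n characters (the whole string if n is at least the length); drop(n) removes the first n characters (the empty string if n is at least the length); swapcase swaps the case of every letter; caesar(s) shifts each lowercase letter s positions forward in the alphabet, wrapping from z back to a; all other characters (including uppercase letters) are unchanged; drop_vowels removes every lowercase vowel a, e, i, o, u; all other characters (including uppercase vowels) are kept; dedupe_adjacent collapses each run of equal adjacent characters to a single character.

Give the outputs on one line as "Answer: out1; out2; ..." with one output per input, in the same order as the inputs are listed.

"KHKHDC"; "MQJQPH"; "WVJ"; "HNKDTKZ"; "DZ"; "PZJCPV"

Execution, op by op:
  "nknkagf" -> "nknkgf" -> "khkhdc" -> "khkhdc" -> "KHKHDC"
  "ptmaxhtskuu" -> "ptmxhtsk" -> "mqjueqph" -> "mqjqph" -> "MQJQPH"
  "zym" -> "zym" -> "wvj" -> "wvj" -> "WVJ"
  "kqniglwncl" -> "kqnglwncl" -> "hnkditkzi" -> "hnkdtkz" -> "HNKDTKZ"
  "goc" -> "gc" -> "dz" -> "dz" -> "DZ"
  "slcdmfsy" -> "slcdmfsy" -> "pizajcpv" -> "pzjcpv" -> "PZJCPV"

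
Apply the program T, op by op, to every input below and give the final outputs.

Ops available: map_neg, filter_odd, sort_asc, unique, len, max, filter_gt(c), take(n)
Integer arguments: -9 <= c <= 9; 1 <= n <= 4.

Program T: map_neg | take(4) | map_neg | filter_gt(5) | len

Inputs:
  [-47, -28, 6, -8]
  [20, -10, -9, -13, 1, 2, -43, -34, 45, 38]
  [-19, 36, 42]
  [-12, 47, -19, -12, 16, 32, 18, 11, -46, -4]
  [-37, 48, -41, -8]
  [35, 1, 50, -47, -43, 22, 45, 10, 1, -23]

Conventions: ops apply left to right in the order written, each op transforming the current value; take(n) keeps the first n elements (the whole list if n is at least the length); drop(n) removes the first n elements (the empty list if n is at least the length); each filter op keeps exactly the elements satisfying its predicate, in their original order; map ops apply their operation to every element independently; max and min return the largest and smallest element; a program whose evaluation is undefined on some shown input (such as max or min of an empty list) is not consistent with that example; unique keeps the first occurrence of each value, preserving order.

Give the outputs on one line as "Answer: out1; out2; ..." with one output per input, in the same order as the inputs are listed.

1; 1; 2; 1; 1; 2

Execution, op by op:
  [-47, -28, 6, -8] -> [47, 28, -6, 8] -> [47, 28, -6, 8] -> [-47, -28, 6, -8] -> [6] -> 1
  [20, -10, -9, -13, 1, 2, -43, -34, 45, 38] -> [-20, 10, 9, 13, -1, -2, 43, 34, -45, -38] -> [-20, 10, 9, 13] -> [20, -10, -9, -13] -> [20] -> 1
  [-19, 36, 42] -> [19, -36, -42] -> [19, -36, -42] -> [-19, 36, 42] -> [36, 42] -> 2
  [-12, 47, -19, -12, 16, 32, 18, 11, -46, -4] -> [12, -47, 19, 12, -16, -32, -18, -11, 46, 4] -> [12, -47, 19, 12] -> [-12, 47, -19, -12] -> [47] -> 1
  [-37, 48, -41, -8] -> [37, -48, 41, 8] -> [37, -48, 41, 8] -> [-37, 48, -41, -8] -> [48] -> 1
  [35, 1, 50, -47, -43, 22, 45, 10, 1, -23] -> [-35, -1, -50, 47, 43, -22, -45, -10, -1, 23] -> [-35, -1, -50, 47] -> [35, 1, 50, -47] -> [35, 50] -> 2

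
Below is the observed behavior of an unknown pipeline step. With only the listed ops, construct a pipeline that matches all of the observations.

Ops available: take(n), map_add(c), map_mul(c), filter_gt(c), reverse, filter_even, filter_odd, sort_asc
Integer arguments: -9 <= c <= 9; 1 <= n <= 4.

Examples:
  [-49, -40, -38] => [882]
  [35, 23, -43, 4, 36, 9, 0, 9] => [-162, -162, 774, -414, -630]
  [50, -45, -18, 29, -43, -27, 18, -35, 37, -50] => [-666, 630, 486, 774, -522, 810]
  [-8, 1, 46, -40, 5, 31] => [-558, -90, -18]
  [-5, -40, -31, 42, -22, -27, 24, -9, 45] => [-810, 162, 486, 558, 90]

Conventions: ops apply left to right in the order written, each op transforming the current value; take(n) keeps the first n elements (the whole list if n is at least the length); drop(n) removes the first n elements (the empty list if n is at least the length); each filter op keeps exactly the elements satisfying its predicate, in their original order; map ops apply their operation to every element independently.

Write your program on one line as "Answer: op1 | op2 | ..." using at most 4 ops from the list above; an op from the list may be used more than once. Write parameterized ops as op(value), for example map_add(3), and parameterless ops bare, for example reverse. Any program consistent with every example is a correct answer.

reverse | filter_odd | map_mul(-2) | map_mul(9)

Check, running the answer program on each example:
  [-49, -40, -38] -> [-38, -40, -49] -> [-49] -> [98] -> [882]
  [35, 23, -43, 4, 36, 9, 0, 9] -> [9, 0, 9, 36, 4, -43, 23, 35] -> [9, 9, -43, 23, 35] -> [-18, -18, 86, -46, -70] -> [-162, -162, 774, -414, -630]
  [50, -45, -18, 29, -43, -27, 18, -35, 37, -50] -> [-50, 37, -35, 18, -27, -43, 29, -18, -45, 50] -> [37, -35, -27, -43, 29, -45] -> [-74, 70, 54, 86, -58, 90] -> [-666, 630, 486, 774, -522, 810]
  [-8, 1, 46, -40, 5, 31] -> [31, 5, -40, 46, 1, -8] -> [31, 5, 1] -> [-62, -10, -2] -> [-558, -90, -18]
  [-5, -40, -31, 42, -22, -27, 24, -9, 45] -> [45, -9, 24, -27, -22, 42, -31, -40, -5] -> [45, -9, -27, -31, -5] -> [-90, 18, 54, 62, 10] -> [-810, 162, 486, 558, 90]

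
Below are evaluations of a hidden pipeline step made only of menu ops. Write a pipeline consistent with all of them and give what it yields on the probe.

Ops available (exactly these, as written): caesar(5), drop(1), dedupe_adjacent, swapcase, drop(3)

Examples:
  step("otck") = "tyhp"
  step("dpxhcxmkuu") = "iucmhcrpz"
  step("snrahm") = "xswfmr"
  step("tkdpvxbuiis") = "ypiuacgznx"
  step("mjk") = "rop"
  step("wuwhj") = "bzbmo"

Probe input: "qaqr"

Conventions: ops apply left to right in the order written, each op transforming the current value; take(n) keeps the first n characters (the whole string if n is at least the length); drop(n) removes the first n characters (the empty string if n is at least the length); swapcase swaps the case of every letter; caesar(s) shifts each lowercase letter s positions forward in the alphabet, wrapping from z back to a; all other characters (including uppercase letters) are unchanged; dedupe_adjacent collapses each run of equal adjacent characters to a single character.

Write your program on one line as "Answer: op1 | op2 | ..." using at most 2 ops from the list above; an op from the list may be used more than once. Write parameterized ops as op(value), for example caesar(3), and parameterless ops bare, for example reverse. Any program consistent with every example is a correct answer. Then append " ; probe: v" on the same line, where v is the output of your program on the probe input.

dedupe_adjacent | caesar(5) ; probe: "vfvw"

Check, running the answer program on each example:
  "otck" -> "otck" -> "tyhp"
  "dpxhcxmkuu" -> "dpxhcxmku" -> "iucmhcrpz"
  "snrahm" -> "snrahm" -> "xswfmr"
  "tkdpvxbuiis" -> "tkdpvxbuis" -> "ypiuacgznx"
  "mjk" -> "mjk" -> "rop"
  "wuwhj" -> "wuwhj" -> "bzbmo"
  probe: "qaqr" -> "qaqr" -> "vfvw"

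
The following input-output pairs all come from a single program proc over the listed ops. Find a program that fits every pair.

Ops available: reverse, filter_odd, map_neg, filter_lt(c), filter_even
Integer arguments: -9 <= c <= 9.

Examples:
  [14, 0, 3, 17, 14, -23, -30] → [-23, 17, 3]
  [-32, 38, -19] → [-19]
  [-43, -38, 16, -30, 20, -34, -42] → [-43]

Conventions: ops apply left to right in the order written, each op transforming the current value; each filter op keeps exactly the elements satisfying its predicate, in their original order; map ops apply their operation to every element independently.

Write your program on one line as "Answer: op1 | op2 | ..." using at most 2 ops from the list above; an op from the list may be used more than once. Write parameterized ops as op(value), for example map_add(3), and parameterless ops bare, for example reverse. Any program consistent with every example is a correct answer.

reverse | filter_odd

Check, running the answer program on each example:
  [14, 0, 3, 17, 14, -23, -30] -> [-30, -23, 14, 17, 3, 0, 14] -> [-23, 17, 3]
  [-32, 38, -19] -> [-19, 38, -32] -> [-19]
  [-43, -38, 16, -30, 20, -34, -42] -> [-42, -34, 20, -30, 16, -38, -43] -> [-43]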